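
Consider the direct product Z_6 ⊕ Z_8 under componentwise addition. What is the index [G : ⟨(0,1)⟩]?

|⟨(0,1)⟩| = 8 and |G| = 48.
By Lagrange, [G : H] = |G|/|H| = 48/8 = 6.

6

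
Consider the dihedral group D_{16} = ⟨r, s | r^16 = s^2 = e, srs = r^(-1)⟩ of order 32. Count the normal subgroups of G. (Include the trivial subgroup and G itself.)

G has 36 subgroups. Checking conjugation-invariance by order — order 1: 1/1 normal; order 2: 1/17 normal; order 4: 1/9 normal; order 8: 1/5 normal; order 16: 3/3 normal; order 32: 1/1 normal.
Total normal subgroups: 8.

8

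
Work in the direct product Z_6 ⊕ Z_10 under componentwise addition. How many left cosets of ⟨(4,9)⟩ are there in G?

|⟨(4,9)⟩| = 30 and |G| = 60.
By Lagrange, [G : H] = |G|/|H| = 60/30 = 2.

2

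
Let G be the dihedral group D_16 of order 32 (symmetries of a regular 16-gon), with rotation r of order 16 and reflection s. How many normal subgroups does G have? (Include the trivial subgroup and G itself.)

8

G has 36 subgroups. Checking conjugation-invariance by order — order 1: 1/1 normal; order 2: 1/17 normal; order 4: 1/9 normal; order 8: 1/5 normal; order 16: 3/3 normal; order 32: 1/1 normal.
Total normal subgroups: 8.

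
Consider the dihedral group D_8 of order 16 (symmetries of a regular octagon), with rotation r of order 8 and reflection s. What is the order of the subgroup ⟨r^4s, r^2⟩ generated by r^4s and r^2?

8

|⟨r^4s⟩| = 2 and |⟨r^2⟩| = 4, so |H| is a multiple of lcm(2, 4) = 4 and divides |G| = 16.
Closing under the operation: H = {e, r^2, r^4, r^6, s, r^2s, r^4s, r^6s}, so |H| = 8.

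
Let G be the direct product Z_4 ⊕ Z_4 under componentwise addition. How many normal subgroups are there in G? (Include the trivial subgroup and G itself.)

15

G is abelian, so every subgroup is normal.
G has 15 subgroups in total, hence 15 normal subgroups.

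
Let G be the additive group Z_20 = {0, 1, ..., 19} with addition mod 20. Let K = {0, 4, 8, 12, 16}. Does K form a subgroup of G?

Yes

|K| = 5 divides |G| = 20, consistent with Lagrange.
K contains the identity, every element's inverse is in K, and K is closed under +: it is a subgroup.
In fact K = ⟨16⟩.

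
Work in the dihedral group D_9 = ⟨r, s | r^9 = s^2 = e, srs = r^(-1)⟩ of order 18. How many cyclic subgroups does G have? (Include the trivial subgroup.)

Group the elements of G by the cyclic subgroup they generate; each cyclic subgroup of order d accounts for φ(d) elements.
Cyclic subgroups by order — order 1: 1; order 2: 9; order 3: 1; order 9: 1.
Total: 12.

12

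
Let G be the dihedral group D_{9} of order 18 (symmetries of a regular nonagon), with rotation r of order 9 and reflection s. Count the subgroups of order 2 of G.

9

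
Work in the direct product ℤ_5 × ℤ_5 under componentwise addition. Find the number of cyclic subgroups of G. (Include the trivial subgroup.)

Each element a generates a cyclic subgroup ⟨a⟩; distinct elements may generate the same one (a cyclic group of order d has φ(d) generators).
Cyclic subgroups by order — order 1: 1; order 5: 6.
Total: 7.

7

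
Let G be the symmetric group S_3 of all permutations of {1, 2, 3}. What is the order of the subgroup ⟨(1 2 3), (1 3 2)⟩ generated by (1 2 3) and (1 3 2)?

3

|⟨(1 2 3)⟩| = 3 and |⟨(1 3 2)⟩| = 3, so |H| is a multiple of lcm(3, 3) = 3 and divides |G| = 6.
Closing under the operation: H = {e, (1 2 3), (1 3 2)}, so |H| = 3.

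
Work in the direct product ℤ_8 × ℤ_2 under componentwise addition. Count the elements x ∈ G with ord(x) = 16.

0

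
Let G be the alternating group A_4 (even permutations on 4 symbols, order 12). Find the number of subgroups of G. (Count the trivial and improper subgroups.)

10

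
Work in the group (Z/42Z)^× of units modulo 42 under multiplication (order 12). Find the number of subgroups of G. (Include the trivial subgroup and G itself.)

|G| = 12, so by Lagrange every subgroup order divides 12. Divisors: 1, 2, 3, 4, 6, 12.
Subgroups by order — order 1: 1; order 2: 3; order 3: 1; order 4: 1; order 6: 3; order 12: 1.
Total: 1 + 3 + 1 + 1 + 3 + 1 = 10.

10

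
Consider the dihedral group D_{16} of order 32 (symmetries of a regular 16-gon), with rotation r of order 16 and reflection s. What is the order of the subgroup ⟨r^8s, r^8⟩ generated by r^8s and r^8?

|⟨r^8s⟩| = 2 and |⟨r^8⟩| = 2, so |H| is a multiple of lcm(2, 2) = 2 and divides |G| = 32.
Closing under the operation: H = {e, r^8, s, r^8s}, so |H| = 4.

4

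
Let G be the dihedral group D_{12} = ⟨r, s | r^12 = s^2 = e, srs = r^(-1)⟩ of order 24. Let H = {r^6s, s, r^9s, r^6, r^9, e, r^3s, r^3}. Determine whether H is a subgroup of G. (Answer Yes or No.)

Yes

|H| = 8 divides |G| = 24, consistent with Lagrange.
H contains the identity, every element's inverse is in H, and H is closed under ·: it is a subgroup.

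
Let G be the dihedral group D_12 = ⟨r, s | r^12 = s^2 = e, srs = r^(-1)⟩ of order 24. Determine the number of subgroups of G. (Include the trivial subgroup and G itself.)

|G| = 24, so by Lagrange every subgroup order divides 24. Divisors: 1, 2, 3, 4, 6, 8, 12, 24.
Subgroups by order — order 1: 1; order 2: 13; order 3: 1; order 4: 7; order 6: 5; order 8: 3; order 12: 3; order 24: 1.
Total: 1 + 13 + 1 + 7 + 5 + 3 + 3 + 1 = 34.

34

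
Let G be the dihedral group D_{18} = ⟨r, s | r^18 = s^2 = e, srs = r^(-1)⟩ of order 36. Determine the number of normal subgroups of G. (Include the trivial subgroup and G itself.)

G has 45 subgroups. Checking conjugation-invariance by order — order 1: 1/1 normal; order 2: 1/19 normal; order 3: 1/1 normal; order 4: 0/9 normal; order 6: 1/7 normal; order 9: 1/1 normal; order 12: 0/3 normal; order 18: 3/3 normal; order 36: 1/1 normal.
Total normal subgroups: 9.

9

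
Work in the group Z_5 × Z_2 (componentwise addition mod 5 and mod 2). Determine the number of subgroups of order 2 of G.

1

|G| = 10 and 2 | 10, so subgroups of order 2 are possible by Lagrange.
The subgroups of order 2 are: {(0,0), (0,1)}.
So G has 1 subgroup of order 2.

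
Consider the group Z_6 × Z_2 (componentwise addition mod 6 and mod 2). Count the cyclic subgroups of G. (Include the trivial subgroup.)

8

Each element a generates a cyclic subgroup ⟨a⟩; distinct elements may generate the same one (a cyclic group of order d has φ(d) generators).
Cyclic subgroups by order — order 1: 1; order 2: 3; order 3: 1; order 6: 3.
Total: 8.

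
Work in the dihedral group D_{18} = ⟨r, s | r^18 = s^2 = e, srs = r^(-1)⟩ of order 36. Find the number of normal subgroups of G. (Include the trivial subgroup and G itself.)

9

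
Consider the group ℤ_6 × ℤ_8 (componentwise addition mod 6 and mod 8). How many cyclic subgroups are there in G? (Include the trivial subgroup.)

16

Each element a generates a cyclic subgroup ⟨a⟩; distinct elements may generate the same one (a cyclic group of order d has φ(d) generators).
Cyclic subgroups by order — order 1: 1; order 2: 3; order 3: 1; order 4: 2; order 6: 3; order 8: 2; order 12: 2; order 24: 2.
Total: 16.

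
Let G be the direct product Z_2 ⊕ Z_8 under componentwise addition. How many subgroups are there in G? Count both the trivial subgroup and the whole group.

|G| = 16, so by Lagrange every subgroup order divides 16. Divisors: 1, 2, 4, 8, 16.
Subgroups by order — order 1: 1; order 2: 3; order 4: 3; order 8: 3; order 16: 1.
Total: 1 + 3 + 3 + 3 + 1 = 11.

11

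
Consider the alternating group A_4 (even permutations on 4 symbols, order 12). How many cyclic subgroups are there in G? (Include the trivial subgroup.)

8

Group the elements of G by the cyclic subgroup they generate; each cyclic subgroup of order d accounts for φ(d) elements.
Cyclic subgroups by order — order 1: 1; order 2: 3; order 3: 4.
Total: 8.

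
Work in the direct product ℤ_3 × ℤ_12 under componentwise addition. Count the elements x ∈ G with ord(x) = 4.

An element (a,b) has order lcm(ord(a), ord(b)); count pairs with lcm equal to 4.
Enumerating gives 2 such elements.

2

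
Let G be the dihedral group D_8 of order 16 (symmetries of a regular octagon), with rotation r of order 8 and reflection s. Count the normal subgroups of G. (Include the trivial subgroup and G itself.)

7

G has 19 subgroups. Checking conjugation-invariance by order — order 1: 1/1 normal; order 2: 1/9 normal; order 4: 1/5 normal; order 8: 3/3 normal; order 16: 1/1 normal.
Total normal subgroups: 7.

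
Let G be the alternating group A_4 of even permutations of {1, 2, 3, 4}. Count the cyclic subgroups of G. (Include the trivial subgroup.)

8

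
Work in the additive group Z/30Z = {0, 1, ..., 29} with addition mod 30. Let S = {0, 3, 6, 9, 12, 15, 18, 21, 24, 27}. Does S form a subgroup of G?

|S| = 10 divides |G| = 30, consistent with Lagrange.
S contains the identity, every element's inverse is in S, and S is closed under +: it is a subgroup.
In fact S = ⟨3⟩.

Yes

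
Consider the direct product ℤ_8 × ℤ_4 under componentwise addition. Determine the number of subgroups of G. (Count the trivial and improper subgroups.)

|G| = 32, so by Lagrange every subgroup order divides 32. Divisors: 1, 2, 4, 8, 16, 32.
Subgroups by order — order 1: 1; order 2: 3; order 4: 7; order 8: 7; order 16: 3; order 32: 1.
Total: 1 + 3 + 7 + 7 + 3 + 1 = 22.

22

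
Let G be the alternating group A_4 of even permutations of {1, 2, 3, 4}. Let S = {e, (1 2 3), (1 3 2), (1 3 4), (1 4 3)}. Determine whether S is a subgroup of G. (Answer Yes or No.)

No

|S| = 5 does not divide |G| = 12, so by Lagrange S is not a subgroup.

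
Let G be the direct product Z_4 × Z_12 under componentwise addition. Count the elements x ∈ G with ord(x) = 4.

12

An element (a,b) has order lcm(ord(a), ord(b)); count pairs with lcm equal to 4.
Enumerating gives 12 such elements.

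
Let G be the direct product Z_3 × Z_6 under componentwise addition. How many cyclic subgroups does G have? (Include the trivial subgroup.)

10

Each element a generates a cyclic subgroup ⟨a⟩; distinct elements may generate the same one (a cyclic group of order d has φ(d) generators).
Cyclic subgroups by order — order 1: 1; order 2: 1; order 3: 4; order 6: 4.
Total: 10.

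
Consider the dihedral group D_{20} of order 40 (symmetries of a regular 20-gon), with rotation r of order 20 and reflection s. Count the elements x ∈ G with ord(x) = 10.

4

The elements of order 10 are: r^2, r^6, r^14, r^18.
That's 4.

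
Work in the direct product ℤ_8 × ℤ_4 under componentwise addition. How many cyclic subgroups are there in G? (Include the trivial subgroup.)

Each element a generates a cyclic subgroup ⟨a⟩; distinct elements may generate the same one (a cyclic group of order d has φ(d) generators).
Cyclic subgroups by order — order 1: 1; order 2: 3; order 4: 6; order 8: 4.
Total: 14.

14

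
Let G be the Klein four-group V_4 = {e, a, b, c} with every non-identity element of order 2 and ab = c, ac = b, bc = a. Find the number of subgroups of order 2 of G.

|G| = 4 and 2 | 4, so subgroups of order 2 are possible by Lagrange.
The subgroups of order 2 are: {e, a}; {e, b}; {e, c}.
So G has 3 subgroups of order 2.

3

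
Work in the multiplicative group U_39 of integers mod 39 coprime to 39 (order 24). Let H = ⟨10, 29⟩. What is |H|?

|⟨10⟩| = 6 and |⟨29⟩| = 6, so |H| is a multiple of lcm(6, 6) = 6 and divides |G| = 24.
Closing under the operation: H = {1, 4, 10, 14, 16, 17, 22, 23, 25, 29, 35, 38}, so |H| = 12.

12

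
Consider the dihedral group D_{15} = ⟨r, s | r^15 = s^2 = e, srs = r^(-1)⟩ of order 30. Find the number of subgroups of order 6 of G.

|G| = 30 and 6 | 30, so subgroups of order 6 are possible by Lagrange.
The subgroups of order 6 are: {e, r^5, r^10, s, r^5s, r^10s}; {e, r^5, r^10, rs, r^6s, r^11s}; {e, r^5, r^10, r^2s, r^7s, r^12s}; {e, r^5, r^10, r^3s, r^8s, r^13s}; … (5 in all).
So G has 5 subgroups of order 6.

5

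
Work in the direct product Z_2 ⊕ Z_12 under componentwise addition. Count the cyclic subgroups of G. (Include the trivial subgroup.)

Each element a generates a cyclic subgroup ⟨a⟩; distinct elements may generate the same one (a cyclic group of order d has φ(d) generators).
Cyclic subgroups by order — order 1: 1; order 2: 3; order 3: 1; order 4: 2; order 6: 3; order 12: 2.
Total: 12.

12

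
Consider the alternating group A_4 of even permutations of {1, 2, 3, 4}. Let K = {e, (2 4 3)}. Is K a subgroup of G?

(2 4 3) ∈ K but its inverse (2 3 4) ∉ K, so K is not a subgroup.

No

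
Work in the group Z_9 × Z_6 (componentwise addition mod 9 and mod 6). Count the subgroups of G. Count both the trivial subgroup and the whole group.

|G| = 54, so by Lagrange every subgroup order divides 54. Divisors: 1, 2, 3, 6, 9, 18, 27, 54.
Subgroups by order — order 1: 1; order 2: 1; order 3: 4; order 6: 4; order 9: 4; order 18: 4; order 27: 1; order 54: 1.
Total: 1 + 1 + 4 + 4 + 4 + 4 + 1 + 1 = 20.

20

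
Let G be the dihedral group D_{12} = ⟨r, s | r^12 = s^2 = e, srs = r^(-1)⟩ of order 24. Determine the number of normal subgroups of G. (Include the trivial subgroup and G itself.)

G has 34 subgroups. Checking conjugation-invariance by order — order 1: 1/1 normal; order 2: 1/13 normal; order 3: 1/1 normal; order 4: 1/7 normal; order 6: 1/5 normal; order 8: 0/3 normal; order 12: 3/3 normal; order 24: 1/1 normal.
Total normal subgroups: 9.

9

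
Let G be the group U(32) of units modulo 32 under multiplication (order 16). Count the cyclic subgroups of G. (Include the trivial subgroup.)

8

Group the elements of G by the cyclic subgroup they generate; each cyclic subgroup of order d accounts for φ(d) elements.
Cyclic subgroups by order — order 1: 1; order 2: 3; order 4: 2; order 8: 2.
Total: 8.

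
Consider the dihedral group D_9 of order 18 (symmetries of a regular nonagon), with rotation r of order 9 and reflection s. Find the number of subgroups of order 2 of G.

|G| = 18 and 2 | 18, so subgroups of order 2 are possible by Lagrange.
The subgroups of order 2 are: {e, r^2s}; {e, r^3s}; {e, r^4s}; {e, r^5s}; … (9 in all).
So G has 9 subgroups of order 2.

9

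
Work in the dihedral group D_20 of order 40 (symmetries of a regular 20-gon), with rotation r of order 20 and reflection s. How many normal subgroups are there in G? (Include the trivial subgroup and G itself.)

9

G has 48 subgroups. Checking conjugation-invariance by order — order 1: 1/1 normal; order 2: 1/21 normal; order 4: 1/11 normal; order 5: 1/1 normal; order 8: 0/5 normal; order 10: 1/5 normal; order 20: 3/3 normal; order 40: 1/1 normal.
Total normal subgroups: 9.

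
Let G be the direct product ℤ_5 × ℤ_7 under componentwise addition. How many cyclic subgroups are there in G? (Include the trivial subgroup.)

4

A cyclic subgroup of order d is generated by each of its φ(d) elements of order d, so the cyclic subgroups of order d number (#elements of order d)/φ(d).
Cyclic subgroups by order — order 1: 1; order 5: 1; order 7: 1; order 35: 1.
Total: 4.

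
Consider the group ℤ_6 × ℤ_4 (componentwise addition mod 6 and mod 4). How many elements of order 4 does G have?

An element (a,b) has order lcm(ord(a), ord(b)); count pairs with lcm equal to 4.
Enumerating gives 4 such elements.

4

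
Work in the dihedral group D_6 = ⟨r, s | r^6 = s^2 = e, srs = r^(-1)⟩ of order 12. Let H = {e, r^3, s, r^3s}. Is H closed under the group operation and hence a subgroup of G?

|H| = 4 divides |G| = 12, consistent with Lagrange.
H contains the identity, every element's inverse is in H, and H is closed under ·: it is a subgroup.

Yes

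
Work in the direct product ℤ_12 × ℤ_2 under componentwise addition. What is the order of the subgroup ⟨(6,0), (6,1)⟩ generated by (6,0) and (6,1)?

|⟨(6,0)⟩| = 2 and |⟨(6,1)⟩| = 2, so |H| is a multiple of lcm(2, 2) = 2 and divides |G| = 24.
Closing under the operation: H = {(0,0), (0,1), (6,0), (6,1)}, so |H| = 4.

4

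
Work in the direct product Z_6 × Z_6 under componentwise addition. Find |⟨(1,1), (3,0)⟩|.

|⟨(1,1)⟩| = 6 and |⟨(3,0)⟩| = 2, so |H| is a multiple of lcm(6, 2) = 6 and divides |G| = 36.
Closing under the operation: H = {(0,0), (0,3), (1,1), (1,4), (2,2), (2,5), (3,0), (3,3), (4,1), (4,4), (5,2), (5,5)}, so |H| = 12.

12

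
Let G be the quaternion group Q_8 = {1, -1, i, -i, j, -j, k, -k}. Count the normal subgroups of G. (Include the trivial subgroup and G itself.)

G has 6 subgroups. Checking conjugation-invariance by order — order 1: 1/1 normal; order 2: 1/1 normal; order 4: 3/3 normal; order 8: 1/1 normal.
Total normal subgroups: 6.

6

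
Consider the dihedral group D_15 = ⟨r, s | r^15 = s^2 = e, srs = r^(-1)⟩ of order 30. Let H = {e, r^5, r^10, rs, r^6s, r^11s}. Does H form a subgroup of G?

|H| = 6 divides |G| = 30, consistent with Lagrange.
H contains the identity, every element's inverse is in H, and H is closed under ·: it is a subgroup.

Yes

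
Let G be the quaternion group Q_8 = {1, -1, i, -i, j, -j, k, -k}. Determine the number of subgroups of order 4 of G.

3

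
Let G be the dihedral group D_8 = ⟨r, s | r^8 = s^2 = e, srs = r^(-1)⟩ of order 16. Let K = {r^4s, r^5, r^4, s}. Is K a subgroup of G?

No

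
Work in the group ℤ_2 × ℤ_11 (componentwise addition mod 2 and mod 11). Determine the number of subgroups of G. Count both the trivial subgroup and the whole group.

4

|G| = 22, so by Lagrange every subgroup order divides 22. Divisors: 1, 2, 11, 22.
Subgroups by order — order 1: 1; order 2: 1; order 11: 1; order 22: 1.
Total: 1 + 1 + 1 + 1 = 4.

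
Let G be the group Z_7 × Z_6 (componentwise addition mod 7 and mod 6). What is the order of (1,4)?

21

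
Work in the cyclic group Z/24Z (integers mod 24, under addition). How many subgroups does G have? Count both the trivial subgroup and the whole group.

Subgroups of the cyclic group Z/24Z correspond bijectively to divisors of 24.
Divisors of 24: 1, 2, 3, 4, 6, 8, 12, 24.
So Z/24Z has 8 subgroups.

8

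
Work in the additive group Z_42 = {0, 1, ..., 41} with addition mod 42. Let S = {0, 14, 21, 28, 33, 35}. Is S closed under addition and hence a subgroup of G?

33 ∈ S but its inverse 9 ∉ S, so S is not a subgroup.

No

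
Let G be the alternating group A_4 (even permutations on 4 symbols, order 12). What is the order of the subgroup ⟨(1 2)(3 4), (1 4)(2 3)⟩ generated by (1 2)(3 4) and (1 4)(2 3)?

4

|⟨(1 2)(3 4)⟩| = 2 and |⟨(1 4)(2 3)⟩| = 2, so |H| is a multiple of lcm(2, 2) = 2 and divides |G| = 12.
Closing under the operation: H = {e, (1 2)(3 4), (1 3)(2 4), (1 4)(2 3)}, so |H| = 4.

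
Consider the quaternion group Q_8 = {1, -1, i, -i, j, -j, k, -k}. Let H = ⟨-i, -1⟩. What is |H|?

4

|⟨-i⟩| = 4 and |⟨-1⟩| = 2, so |H| is a multiple of lcm(4, 2) = 4 and divides |G| = 8.
Closing under the operation: H = {1, -1, i, -i}, so |H| = 4.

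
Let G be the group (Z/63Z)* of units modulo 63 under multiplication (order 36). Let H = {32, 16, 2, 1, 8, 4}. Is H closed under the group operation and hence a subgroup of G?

|H| = 6 divides |G| = 36, consistent with Lagrange.
H contains the identity, every element's inverse is in H, and H is closed under ·: it is a subgroup.
In fact H = ⟨2⟩.

Yes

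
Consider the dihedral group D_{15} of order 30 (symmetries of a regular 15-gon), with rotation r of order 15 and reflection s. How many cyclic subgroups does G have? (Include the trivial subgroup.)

19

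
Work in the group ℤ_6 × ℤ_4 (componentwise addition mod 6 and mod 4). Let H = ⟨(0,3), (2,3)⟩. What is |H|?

|⟨(0,3)⟩| = 4 and |⟨(2,3)⟩| = 12, so |H| is a multiple of lcm(4, 12) = 12 and divides |G| = 24.
Closing under the operation: H = {(0,0), (0,1), (0,2), (0,3), (2,0), (2,1), (2,2), (2,3), (4,0), (4,1), (4,2), (4,3)}, so |H| = 12.

12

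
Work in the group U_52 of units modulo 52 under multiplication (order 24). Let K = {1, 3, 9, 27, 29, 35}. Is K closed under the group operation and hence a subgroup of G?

Yes

|K| = 6 divides |G| = 24, consistent with Lagrange.
K contains the identity, every element's inverse is in K, and K is closed under ·: it is a subgroup.
In fact K = ⟨3⟩.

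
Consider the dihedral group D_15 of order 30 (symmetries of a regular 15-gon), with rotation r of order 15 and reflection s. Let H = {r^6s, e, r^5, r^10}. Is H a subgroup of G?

No

|H| = 4 does not divide |G| = 30, so by Lagrange H is not a subgroup.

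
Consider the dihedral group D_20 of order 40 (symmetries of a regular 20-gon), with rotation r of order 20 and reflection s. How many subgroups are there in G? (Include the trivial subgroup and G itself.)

|G| = 40, so by Lagrange every subgroup order divides 40. Divisors: 1, 2, 4, 5, 8, 10, 20, 40.
Subgroups by order — order 1: 1; order 2: 21; order 4: 11; order 5: 1; order 8: 5; order 10: 5; order 20: 3; order 40: 1.
Total: 1 + 21 + 11 + 1 + 5 + 5 + 3 + 1 = 48.

48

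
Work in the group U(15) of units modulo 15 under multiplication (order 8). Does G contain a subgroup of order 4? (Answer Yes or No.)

4 | 8. A subgroup of order 4 is {1, 4, 11, 14}.

Yes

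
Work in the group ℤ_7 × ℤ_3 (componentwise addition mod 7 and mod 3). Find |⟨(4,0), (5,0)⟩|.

|⟨(4,0)⟩| = 7 and |⟨(5,0)⟩| = 7, so |H| is a multiple of lcm(7, 7) = 7 and divides |G| = 21.
Closing under the operation: H = {(0,0), (1,0), (2,0), (3,0), (4,0), (5,0), (6,0)}, so |H| = 7.

7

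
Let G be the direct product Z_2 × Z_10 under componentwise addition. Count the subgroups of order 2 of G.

3

|G| = 20 and 2 | 20, so subgroups of order 2 are possible by Lagrange.
The subgroups of order 2 are: {(0,0), (0,5)}; {(0,0), (1,0)}; {(0,0), (1,5)}.
So G has 3 subgroups of order 2.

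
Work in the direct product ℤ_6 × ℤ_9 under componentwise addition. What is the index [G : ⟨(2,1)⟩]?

|⟨(2,1)⟩| = 9 and |G| = 54.
By Lagrange, [G : H] = |G|/|H| = 54/9 = 6.

6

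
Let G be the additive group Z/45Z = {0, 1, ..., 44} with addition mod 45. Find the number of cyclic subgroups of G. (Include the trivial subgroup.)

6

Each element a generates a cyclic subgroup ⟨a⟩; distinct elements may generate the same one (a cyclic group of order d has φ(d) generators).
Cyclic subgroups by order — order 1: 1; order 3: 1; order 5: 1; order 9: 1; order 15: 1; order 45: 1.
Total: 6.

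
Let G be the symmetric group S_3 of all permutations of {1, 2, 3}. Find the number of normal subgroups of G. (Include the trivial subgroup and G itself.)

3

G has 6 subgroups. Checking conjugation-invariance by order — order 1: 1/1 normal; order 2: 0/3 normal; order 3: 1/1 normal; order 6: 1/1 normal.
Total normal subgroups: 3.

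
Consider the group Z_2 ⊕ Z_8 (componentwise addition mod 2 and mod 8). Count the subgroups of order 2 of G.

3

|G| = 16 and 2 | 16, so subgroups of order 2 are possible by Lagrange.
The subgroups of order 2 are: {(0,0), (0,4)}; {(0,0), (1,0)}; {(0,0), (1,4)}.
So G has 3 subgroups of order 2.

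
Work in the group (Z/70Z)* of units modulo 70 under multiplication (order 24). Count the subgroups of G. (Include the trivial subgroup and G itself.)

16

|G| = 24, so by Lagrange every subgroup order divides 24. Divisors: 1, 2, 3, 4, 6, 8, 12, 24.
Subgroups by order — order 1: 1; order 2: 3; order 3: 1; order 4: 3; order 6: 3; order 8: 1; order 12: 3; order 24: 1.
Total: 1 + 3 + 1 + 3 + 3 + 1 + 3 + 1 = 16.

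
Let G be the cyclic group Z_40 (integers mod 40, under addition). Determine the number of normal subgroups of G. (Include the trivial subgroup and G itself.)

G is abelian, so every subgroup is normal.
G has 8 subgroups in total, hence 8 normal subgroups.

8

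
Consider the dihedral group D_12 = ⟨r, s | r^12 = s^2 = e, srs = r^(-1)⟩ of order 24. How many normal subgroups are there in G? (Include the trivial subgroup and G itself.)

G has 34 subgroups. Checking conjugation-invariance by order — order 1: 1/1 normal; order 2: 1/13 normal; order 3: 1/1 normal; order 4: 1/7 normal; order 6: 1/5 normal; order 8: 0/3 normal; order 12: 3/3 normal; order 24: 1/1 normal.
Total normal subgroups: 9.

9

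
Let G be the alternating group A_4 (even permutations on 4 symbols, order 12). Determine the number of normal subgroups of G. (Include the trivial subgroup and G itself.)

3

G has 10 subgroups. Checking conjugation-invariance by order — order 1: 1/1 normal; order 2: 0/3 normal; order 3: 0/4 normal; order 4: 1/1 normal; order 12: 1/1 normal.
Total normal subgroups: 3.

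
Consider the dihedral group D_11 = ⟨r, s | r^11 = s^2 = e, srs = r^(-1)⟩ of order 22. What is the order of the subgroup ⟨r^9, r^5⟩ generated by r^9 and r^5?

|⟨r^9⟩| = 11 and |⟨r^5⟩| = 11, so |H| is a multiple of lcm(11, 11) = 11 and divides |G| = 22.
Closing under the operation: H = {e, r, r^2, r^3, r^4, r^5, r^6, r^7, r^8, r^9, r^10}, so |H| = 11.

11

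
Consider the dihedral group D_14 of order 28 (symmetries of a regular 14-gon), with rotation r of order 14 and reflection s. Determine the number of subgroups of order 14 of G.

3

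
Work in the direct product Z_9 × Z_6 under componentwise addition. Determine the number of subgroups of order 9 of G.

4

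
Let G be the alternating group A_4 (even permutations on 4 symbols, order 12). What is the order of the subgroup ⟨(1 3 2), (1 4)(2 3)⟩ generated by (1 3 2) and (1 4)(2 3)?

12

|⟨(1 3 2)⟩| = 3 and |⟨(1 4)(2 3)⟩| = 2, so |H| is a multiple of lcm(3, 2) = 6 and divides |G| = 12.
Closing {(1 3 2), (1 4)(2 3)} under the group operation gives all of G, so |H| = 12.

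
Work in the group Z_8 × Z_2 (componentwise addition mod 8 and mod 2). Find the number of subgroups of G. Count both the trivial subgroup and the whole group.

|G| = 16, so by Lagrange every subgroup order divides 16. Divisors: 1, 2, 4, 8, 16.
Subgroups by order — order 1: 1; order 2: 3; order 4: 3; order 8: 3; order 16: 1.
Total: 1 + 3 + 3 + 3 + 1 = 11.

11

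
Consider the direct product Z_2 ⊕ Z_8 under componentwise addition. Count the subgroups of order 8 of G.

3

|G| = 16 and 8 | 16, so subgroups of order 8 are possible by Lagrange.
The subgroups of order 8 are: {(0,0), (0,1), (0,2), (0,3), (0,4), (0,5), (0,6), (0,7)}; {(0,0), (0,2), (0,4), (0,6), (1,0), (1,2), (1,4), (1,6)}; {(0,0), (0,2), (0,4), (0,6), (1,1), (1,3), (1,5), (1,7)}.
So G has 3 subgroups of order 8.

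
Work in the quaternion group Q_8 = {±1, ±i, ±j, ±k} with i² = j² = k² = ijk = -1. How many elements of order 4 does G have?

6

The elements of order 4 are: i, -i, j, -j, k, -k.
That's 6.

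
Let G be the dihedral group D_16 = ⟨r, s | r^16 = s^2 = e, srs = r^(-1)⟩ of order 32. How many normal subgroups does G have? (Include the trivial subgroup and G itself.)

G has 36 subgroups. Checking conjugation-invariance by order — order 1: 1/1 normal; order 2: 1/17 normal; order 4: 1/9 normal; order 8: 1/5 normal; order 16: 3/3 normal; order 32: 1/1 normal.
Total normal subgroups: 8.

8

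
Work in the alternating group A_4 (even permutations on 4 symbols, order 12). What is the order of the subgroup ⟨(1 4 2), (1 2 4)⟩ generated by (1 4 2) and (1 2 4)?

3

|⟨(1 4 2)⟩| = 3 and |⟨(1 2 4)⟩| = 3, so |H| is a multiple of lcm(3, 3) = 3 and divides |G| = 12.
Closing under the operation: H = {e, (1 2 4), (1 4 2)}, so |H| = 3.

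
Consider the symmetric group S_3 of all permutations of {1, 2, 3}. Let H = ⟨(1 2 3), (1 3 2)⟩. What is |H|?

3

|⟨(1 2 3)⟩| = 3 and |⟨(1 3 2)⟩| = 3, so |H| is a multiple of lcm(3, 3) = 3 and divides |G| = 6.
Closing under the operation: H = {e, (1 2 3), (1 3 2)}, so |H| = 3.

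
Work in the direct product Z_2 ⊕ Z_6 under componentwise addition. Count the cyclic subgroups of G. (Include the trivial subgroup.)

A cyclic subgroup of order d is generated by each of its φ(d) elements of order d, so the cyclic subgroups of order d number (#elements of order d)/φ(d).
Cyclic subgroups by order — order 1: 1; order 2: 3; order 3: 1; order 6: 3.
Total: 8.

8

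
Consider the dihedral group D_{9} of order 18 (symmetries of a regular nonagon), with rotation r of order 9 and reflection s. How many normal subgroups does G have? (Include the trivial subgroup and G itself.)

G has 16 subgroups. Checking conjugation-invariance by order — order 1: 1/1 normal; order 2: 0/9 normal; order 3: 1/1 normal; order 6: 0/3 normal; order 9: 1/1 normal; order 18: 1/1 normal.
Total normal subgroups: 4.

4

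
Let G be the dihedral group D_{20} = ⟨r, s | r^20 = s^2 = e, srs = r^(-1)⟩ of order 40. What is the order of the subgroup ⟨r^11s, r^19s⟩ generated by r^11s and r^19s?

|⟨r^11s⟩| = 2 and |⟨r^19s⟩| = 2, so |H| is a multiple of lcm(2, 2) = 2 and divides |G| = 40.
Closing under the operation: H = {e, r^4, r^8, r^12, r^16, r^3s, r^7s, r^11s, r^15s, r^19s}, so |H| = 10.

10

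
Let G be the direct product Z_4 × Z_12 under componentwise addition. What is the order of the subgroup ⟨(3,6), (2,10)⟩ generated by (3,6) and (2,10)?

|⟨(3,6)⟩| = 4 and |⟨(2,10)⟩| = 6, so |H| is a multiple of lcm(4, 6) = 12 and divides |G| = 48.
Closing under the operation: H = {(0,0), (0,2), (0,4), (0,6), (0,8), (0,10), (1,0), (1,2), (1,4), (1,6), (1,8), (1,10), (2,0), (2,2), (2,4), (2,6), (2,8), (2,10), (3,0), (3,2), (3,4), (3,6), (3,8), (3,10)}, so |H| = 24.

24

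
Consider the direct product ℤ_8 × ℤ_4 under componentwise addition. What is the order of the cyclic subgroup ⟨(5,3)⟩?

8

The order of (5,3) in Z_8 × Z_4 is lcm(ord(5) in Z_8, ord(3) in Z_4).
ord(5) = 8 and ord(3) = 4, so |⟨(5,3)⟩| = lcm(8, 4) = 8.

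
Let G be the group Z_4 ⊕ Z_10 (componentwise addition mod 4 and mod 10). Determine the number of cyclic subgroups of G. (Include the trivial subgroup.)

12

Group the elements of G by the cyclic subgroup they generate; each cyclic subgroup of order d accounts for φ(d) elements.
Cyclic subgroups by order — order 1: 1; order 2: 3; order 4: 2; order 5: 1; order 10: 3; order 20: 2.
Total: 12.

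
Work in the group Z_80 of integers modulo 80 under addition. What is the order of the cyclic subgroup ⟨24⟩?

10

In Z_80, the order of an element a is n/gcd(a, n).
gcd(24, 80) = 8, so |⟨24⟩| = 80/8 = 10.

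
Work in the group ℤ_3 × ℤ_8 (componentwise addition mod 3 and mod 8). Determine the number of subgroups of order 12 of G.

|G| = 24 and 12 | 24, so subgroups of order 12 are possible by Lagrange.
The subgroups of order 12 are: {(0,0), (0,2), (0,4), (0,6), (1,0), (1,2), (1,4), (1,6), (2,0), (2,2), (2,4), (2,6)}.
So G has 1 subgroup of order 12.

1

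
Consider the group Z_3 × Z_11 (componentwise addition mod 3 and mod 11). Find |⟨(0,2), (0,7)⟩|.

11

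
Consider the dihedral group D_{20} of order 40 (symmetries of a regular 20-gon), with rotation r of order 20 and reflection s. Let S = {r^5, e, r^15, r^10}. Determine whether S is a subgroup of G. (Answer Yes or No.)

|S| = 4 divides |G| = 40, consistent with Lagrange.
S contains the identity, every element's inverse is in S, and S is closed under ·: it is a subgroup.
In fact S = ⟨r^15⟩.

Yes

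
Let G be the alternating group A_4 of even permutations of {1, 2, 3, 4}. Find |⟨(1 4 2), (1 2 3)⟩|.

|⟨(1 4 2)⟩| = 3 and |⟨(1 2 3)⟩| = 3, so |H| is a multiple of lcm(3, 3) = 3 and divides |G| = 12.
Closing {(1 4 2), (1 2 3)} under the group operation gives all of G, so |H| = 12.

12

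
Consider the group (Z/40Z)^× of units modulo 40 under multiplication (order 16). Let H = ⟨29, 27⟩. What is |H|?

|⟨29⟩| = 2 and |⟨27⟩| = 4, so |H| is a multiple of lcm(2, 4) = 4 and divides |G| = 16.
Closing under the operation: H = {1, 3, 7, 9, 21, 23, 27, 29}, so |H| = 8.

8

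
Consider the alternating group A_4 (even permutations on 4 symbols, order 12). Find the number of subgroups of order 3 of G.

|G| = 12 and 3 | 12, so subgroups of order 3 are possible by Lagrange.
The subgroups of order 3 are: {e, (1 2 3), (1 3 2)}; {e, (1 2 4), (1 4 2)}; {e, (1 3 4), (1 4 3)}; {e, (2 3 4), (2 4 3)}.
So G has 4 subgroups of order 3.

4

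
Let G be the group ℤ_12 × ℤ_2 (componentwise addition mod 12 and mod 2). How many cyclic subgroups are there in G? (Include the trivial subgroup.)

12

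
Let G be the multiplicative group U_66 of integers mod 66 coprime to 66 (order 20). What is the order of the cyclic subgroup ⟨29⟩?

10

Compute successive powers of 29 mod 66: 29, 49, 35, 25, 65, 37, 17, 31, …; 29^10 ≡ 1 (mod 66).
So |⟨29⟩| = 10.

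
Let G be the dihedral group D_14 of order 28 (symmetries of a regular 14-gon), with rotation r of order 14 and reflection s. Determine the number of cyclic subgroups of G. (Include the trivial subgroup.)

Each element a generates a cyclic subgroup ⟨a⟩; distinct elements may generate the same one (a cyclic group of order d has φ(d) generators).
Cyclic subgroups by order — order 1: 1; order 2: 15; order 7: 1; order 14: 1.
Total: 18.

18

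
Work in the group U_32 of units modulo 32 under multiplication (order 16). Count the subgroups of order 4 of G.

3

|G| = 16 and 4 | 16, so subgroups of order 4 are possible by Lagrange.
The subgroups of order 4 are: {1, 15, 17, 31}; {1, 7, 17, 23}; {1, 9, 17, 25}.
So G has 3 subgroups of order 4.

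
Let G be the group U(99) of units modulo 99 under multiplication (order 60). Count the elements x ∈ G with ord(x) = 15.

8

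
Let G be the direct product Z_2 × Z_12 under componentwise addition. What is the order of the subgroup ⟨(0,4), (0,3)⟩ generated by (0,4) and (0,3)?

|⟨(0,4)⟩| = 3 and |⟨(0,3)⟩| = 4, so |H| is a multiple of lcm(3, 4) = 12 and divides |G| = 24.
Closing under the operation: H = {(0,0), (0,1), (0,2), (0,3), (0,4), (0,5), (0,6), (0,7), (0,8), (0,9), (0,10), (0,11)}, so |H| = 12.

12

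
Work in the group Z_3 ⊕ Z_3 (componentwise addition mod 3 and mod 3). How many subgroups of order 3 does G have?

4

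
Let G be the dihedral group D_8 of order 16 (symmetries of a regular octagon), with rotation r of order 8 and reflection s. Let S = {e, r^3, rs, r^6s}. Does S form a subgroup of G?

r^3 ∈ S but its inverse r^5 ∉ S, so S is not a subgroup.

No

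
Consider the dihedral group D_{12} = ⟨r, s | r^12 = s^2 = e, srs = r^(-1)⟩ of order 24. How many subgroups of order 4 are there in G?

7

|G| = 24 and 4 | 24, so subgroups of order 4 are possible by Lagrange.
The subgroups of order 4 are: {e, r^6, r^4s, r^10s}; {e, r^6, r^5s, r^11s}; {e, r^6, r^2s, r^8s}; {e, r^3, r^6, r^9}; … (7 in all).
So G has 7 subgroups of order 4.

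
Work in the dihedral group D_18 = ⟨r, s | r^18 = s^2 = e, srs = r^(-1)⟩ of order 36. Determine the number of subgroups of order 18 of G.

3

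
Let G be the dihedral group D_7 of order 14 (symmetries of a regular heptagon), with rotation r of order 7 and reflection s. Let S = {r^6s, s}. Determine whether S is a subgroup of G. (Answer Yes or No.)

No

The identity e ∉ S, so S is not a subgroup.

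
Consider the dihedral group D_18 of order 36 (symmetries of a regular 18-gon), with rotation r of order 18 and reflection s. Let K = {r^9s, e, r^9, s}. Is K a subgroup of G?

|K| = 4 divides |G| = 36, consistent with Lagrange.
K contains the identity, every element's inverse is in K, and K is closed under ·: it is a subgroup.

Yes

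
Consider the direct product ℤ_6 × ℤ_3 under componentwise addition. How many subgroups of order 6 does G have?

|G| = 18 and 6 | 18, so subgroups of order 6 are possible by Lagrange.
The subgroups of order 6 are: {(0,0), (0,1), (0,2), (3,0), (3,1), (3,2)}; {(0,0), (1,0), (2,0), (3,0), (4,0), (5,0)}; {(0,0), (1,1), (2,2), (3,0), (4,1), (5,2)}; {(0,0), (1,2), (2,1), (3,0), (4,2), (5,1)}.
So G has 4 subgroups of order 6.

4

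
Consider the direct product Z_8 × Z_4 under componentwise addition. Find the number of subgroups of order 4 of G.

|G| = 32 and 4 | 32, so subgroups of order 4 are possible by Lagrange.
The subgroups of order 4 are: {(0,0), (0,1), (0,2), (0,3)}; {(0,0), (0,2), (4,0), (4,2)}; {(0,0), (0,2), (4,1), (4,3)}; {(0,0), (2,0), (4,0), (6,0)}; … (7 in all).
So G has 7 subgroups of order 4.

7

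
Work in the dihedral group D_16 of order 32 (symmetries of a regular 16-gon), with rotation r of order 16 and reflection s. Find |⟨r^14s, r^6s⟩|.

4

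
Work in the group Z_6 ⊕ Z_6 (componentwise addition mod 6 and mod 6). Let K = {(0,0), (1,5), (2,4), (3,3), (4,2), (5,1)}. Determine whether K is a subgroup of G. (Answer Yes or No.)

|K| = 6 divides |G| = 36, consistent with Lagrange.
K contains the identity, every element's inverse is in K, and K is closed under +: it is a subgroup.
In fact K = ⟨(1,5)⟩.

Yes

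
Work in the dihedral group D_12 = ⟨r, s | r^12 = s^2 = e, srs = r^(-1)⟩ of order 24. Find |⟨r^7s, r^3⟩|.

8

|⟨r^7s⟩| = 2 and |⟨r^3⟩| = 4, so |H| is a multiple of lcm(2, 4) = 4 and divides |G| = 24.
Closing under the operation: H = {e, r^3, r^6, r^9, rs, r^4s, r^7s, r^10s}, so |H| = 8.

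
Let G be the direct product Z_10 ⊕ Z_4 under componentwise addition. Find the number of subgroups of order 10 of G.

|G| = 40 and 10 | 40, so subgroups of order 10 are possible by Lagrange.
The subgroups of order 10 are: {(0,0), (0,2), (2,0), (2,2), (4,0), (4,2), (6,0), (6,2), (8,0), (8,2)}; {(0,0), (1,0), (2,0), (3,0), (4,0), (5,0), (6,0), (7,0), (8,0), (9,0)}; {(0,0), (1,2), (2,0), (3,2), (4,0), (5,2), (6,0), (7,2), (8,0), (9,2)}.
So G has 3 subgroups of order 10.

3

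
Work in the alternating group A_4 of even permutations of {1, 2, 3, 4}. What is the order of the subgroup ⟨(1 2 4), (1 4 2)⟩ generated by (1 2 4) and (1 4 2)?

3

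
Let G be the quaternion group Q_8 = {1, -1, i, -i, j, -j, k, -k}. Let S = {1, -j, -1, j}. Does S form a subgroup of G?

|S| = 4 divides |G| = 8, consistent with Lagrange.
S contains the identity, every element's inverse is in S, and S is closed under ·: it is a subgroup.
In fact S = ⟨j⟩.

Yes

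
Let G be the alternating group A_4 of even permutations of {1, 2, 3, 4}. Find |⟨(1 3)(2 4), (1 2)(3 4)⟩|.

|⟨(1 3)(2 4)⟩| = 2 and |⟨(1 2)(3 4)⟩| = 2, so |H| is a multiple of lcm(2, 2) = 2 and divides |G| = 12.
Closing under the operation: H = {e, (1 2)(3 4), (1 3)(2 4), (1 4)(2 3)}, so |H| = 4.

4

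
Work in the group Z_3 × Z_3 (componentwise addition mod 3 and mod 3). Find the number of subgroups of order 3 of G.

4

|G| = 9 and 3 | 9, so subgroups of order 3 are possible by Lagrange.
The subgroups of order 3 are: {(0,0), (0,1), (0,2)}; {(0,0), (1,0), (2,0)}; {(0,0), (1,1), (2,2)}; {(0,0), (1,2), (2,1)}.
So G has 4 subgroups of order 3.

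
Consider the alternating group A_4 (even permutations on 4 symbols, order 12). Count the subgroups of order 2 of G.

|G| = 12 and 2 | 12, so subgroups of order 2 are possible by Lagrange.
The subgroups of order 2 are: {e, (1 2)(3 4)}; {e, (1 3)(2 4)}; {e, (1 4)(2 3)}.
So G has 3 subgroups of order 2.

3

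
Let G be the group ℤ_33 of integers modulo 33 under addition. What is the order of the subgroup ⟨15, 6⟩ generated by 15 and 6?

11

|⟨15⟩| = 11 and |⟨6⟩| = 11, so |H| is a multiple of lcm(11, 11) = 11 and divides |G| = 33.
Closing under the operation: H = {0, 3, 6, 9, 12, 15, 18, 21, 24, 27, 30}, so |H| = 11.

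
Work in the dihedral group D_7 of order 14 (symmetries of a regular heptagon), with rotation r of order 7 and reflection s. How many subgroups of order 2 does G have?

|G| = 14 and 2 | 14, so subgroups of order 2 are possible by Lagrange.
The subgroups of order 2 are: {e, r^2s}; {e, r^3s}; {e, r^4s}; {e, r^5s}; … (7 in all).
So G has 7 subgroups of order 2.

7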